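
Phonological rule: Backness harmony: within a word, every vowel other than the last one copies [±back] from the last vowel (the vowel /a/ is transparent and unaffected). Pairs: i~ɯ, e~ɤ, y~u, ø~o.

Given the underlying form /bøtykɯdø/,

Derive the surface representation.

[bøtykidø]

/ɯ/ harmonizes with /ø/ ([-back]) → [i]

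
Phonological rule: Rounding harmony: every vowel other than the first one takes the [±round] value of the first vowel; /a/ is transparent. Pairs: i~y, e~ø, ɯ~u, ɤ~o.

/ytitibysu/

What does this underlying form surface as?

[ytytybysu]

/i/ harmonizes with /y/ ([+round]) → [y]
/i/ harmonizes with /y/ ([+round]) → [y]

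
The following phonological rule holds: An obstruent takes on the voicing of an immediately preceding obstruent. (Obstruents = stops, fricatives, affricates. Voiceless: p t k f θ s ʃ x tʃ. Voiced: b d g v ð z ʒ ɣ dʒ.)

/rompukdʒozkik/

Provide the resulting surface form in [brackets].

/dʒ/ after /k/ (voiceless) → [tʃ]
/k/ after /z/ (voiced) → [g]

[rompuktʃozgik]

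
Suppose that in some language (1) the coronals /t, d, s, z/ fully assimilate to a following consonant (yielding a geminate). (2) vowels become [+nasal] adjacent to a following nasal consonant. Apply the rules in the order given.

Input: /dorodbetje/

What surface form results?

Rule 1: /d/ before /b/ → [b] (total assimilation)
Rule 1: /t/ before /j/ → [j] (total assimilation)
After rule 1: dorobbejje
Rule 2: no segment meets the rule's conditions; no change.

[dorobbejje]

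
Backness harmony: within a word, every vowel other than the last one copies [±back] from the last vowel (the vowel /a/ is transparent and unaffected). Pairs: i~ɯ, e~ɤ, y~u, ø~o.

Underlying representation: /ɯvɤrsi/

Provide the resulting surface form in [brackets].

[iversi]

/ɯ/ harmonizes with /i/ ([-back]) → [i]
/ɤ/ harmonizes with /i/ ([-back]) → [e]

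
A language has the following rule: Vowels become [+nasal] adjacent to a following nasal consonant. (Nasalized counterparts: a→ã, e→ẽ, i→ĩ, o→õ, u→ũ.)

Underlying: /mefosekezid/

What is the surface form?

[mefosekezid]

no segment meets the rule's conditions; no change.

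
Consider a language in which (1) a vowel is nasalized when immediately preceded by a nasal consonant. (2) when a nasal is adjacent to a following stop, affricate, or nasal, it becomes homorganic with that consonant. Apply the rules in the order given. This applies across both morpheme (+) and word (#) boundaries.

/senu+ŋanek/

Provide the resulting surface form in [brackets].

[senũ+ŋãnẽk]

Rule 1: /u/ after nasal /n/ → [ũ]
Rule 1: /a/ after nasal /ŋ/ → [ã]
Rule 1: /e/ after nasal /n/ → [ẽ]
After rule 1: senũ+ŋãnẽk
Rule 2: no segment meets the rule's conditions; no change.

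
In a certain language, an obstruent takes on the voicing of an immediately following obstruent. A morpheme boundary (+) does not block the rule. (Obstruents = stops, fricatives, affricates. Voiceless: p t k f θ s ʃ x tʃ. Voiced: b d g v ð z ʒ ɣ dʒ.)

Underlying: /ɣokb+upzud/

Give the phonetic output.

/k/ before /b/ (voiced) → [g]
/p/ before /z/ (voiced) → [b]

[ɣogb+ubzud]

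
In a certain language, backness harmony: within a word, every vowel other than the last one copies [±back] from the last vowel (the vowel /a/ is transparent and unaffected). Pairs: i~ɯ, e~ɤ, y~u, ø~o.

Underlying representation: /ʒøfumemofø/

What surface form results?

[ʒøfymemøfø]

/u/ harmonizes with /ø/ ([-back]) → [y]
/o/ harmonizes with /ø/ ([-back]) → [ø]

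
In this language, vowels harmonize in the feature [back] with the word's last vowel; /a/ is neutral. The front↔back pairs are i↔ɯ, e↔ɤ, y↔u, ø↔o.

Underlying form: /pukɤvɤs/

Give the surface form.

[pukɤvɤs]

no segment meets the rule's conditions; no change.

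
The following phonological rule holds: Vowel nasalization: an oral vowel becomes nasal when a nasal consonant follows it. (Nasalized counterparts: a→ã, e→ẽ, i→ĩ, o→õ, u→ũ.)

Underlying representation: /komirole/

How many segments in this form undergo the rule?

1

/o/ before nasal /m/ → [õ]
1 segment changes.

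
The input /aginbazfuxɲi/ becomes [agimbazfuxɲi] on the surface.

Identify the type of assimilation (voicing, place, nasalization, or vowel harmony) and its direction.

place assimilation, regressive

/n/→[m].
Each target copies a feature from the following segment, so the direction is regressive.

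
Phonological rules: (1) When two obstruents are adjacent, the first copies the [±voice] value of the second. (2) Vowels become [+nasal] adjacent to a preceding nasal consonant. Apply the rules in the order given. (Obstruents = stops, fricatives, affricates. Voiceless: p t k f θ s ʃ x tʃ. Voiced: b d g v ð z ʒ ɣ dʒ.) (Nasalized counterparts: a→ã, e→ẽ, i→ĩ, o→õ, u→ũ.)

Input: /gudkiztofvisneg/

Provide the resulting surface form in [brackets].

Rule 1: /d/ before /k/ (voiceless) → [t]
Rule 1: /z/ before /t/ (voiceless) → [s]
Rule 1: /f/ before /v/ (voiced) → [v]
After rule 1: gutkistovvisneg
Rule 2: /e/ after nasal /n/ → [ẽ]

[gutkistovvisnẽg]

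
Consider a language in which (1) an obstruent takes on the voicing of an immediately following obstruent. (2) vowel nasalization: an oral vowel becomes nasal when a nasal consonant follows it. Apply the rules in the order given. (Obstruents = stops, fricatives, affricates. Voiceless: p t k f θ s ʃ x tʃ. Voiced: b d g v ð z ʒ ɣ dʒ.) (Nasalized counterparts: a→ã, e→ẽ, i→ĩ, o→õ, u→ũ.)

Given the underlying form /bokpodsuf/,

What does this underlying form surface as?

Rule 1: /d/ before /s/ (voiceless) → [t]
After rule 1: bokpotsuf
Rule 2: no segment meets the rule's conditions; no change.

[bokpotsuf]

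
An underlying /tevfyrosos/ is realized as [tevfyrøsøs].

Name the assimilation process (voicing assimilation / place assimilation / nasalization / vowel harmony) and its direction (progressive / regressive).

/o/→[ø] /o/→[ø].
Vowels agree with the first vowel, so the harmony is progressive.

vowel harmony, progressive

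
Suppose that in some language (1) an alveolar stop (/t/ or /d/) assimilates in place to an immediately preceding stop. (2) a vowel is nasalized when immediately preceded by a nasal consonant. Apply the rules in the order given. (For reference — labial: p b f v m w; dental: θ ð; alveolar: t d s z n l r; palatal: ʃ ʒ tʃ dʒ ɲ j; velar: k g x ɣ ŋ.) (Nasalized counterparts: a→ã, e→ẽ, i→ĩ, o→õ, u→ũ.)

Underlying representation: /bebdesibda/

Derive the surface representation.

Rule 1: /d/ after /b/ (labial) → [b]
Rule 1: /d/ after /b/ (labial) → [b]
After rule 1: bebbesibba
Rule 2: no segment meets the rule's conditions; no change.

[bebbesibba]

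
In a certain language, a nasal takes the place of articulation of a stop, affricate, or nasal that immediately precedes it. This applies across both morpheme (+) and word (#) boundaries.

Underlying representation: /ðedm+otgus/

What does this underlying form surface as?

/m/ after /d/ (alveolar) → [n]

[ðedn+otgus]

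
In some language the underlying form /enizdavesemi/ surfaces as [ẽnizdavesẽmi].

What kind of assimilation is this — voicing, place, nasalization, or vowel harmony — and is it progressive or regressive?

/e/→[ẽ] /e/→[ẽ].
Each target copies a feature from the following segment, so the direction is regressive.

nasalization, regressive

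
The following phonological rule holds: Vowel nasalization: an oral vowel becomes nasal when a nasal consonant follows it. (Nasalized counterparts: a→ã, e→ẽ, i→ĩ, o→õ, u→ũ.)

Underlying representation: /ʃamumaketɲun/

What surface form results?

/a/ before nasal /m/ → [ã]
/u/ before nasal /m/ → [ũ]
/u/ before nasal /n/ → [ũ]

[ʃãmũmaketɲũn]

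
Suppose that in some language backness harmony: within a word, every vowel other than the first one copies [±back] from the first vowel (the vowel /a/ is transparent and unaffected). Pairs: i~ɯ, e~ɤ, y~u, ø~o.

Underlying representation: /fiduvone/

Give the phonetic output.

[fidyvøne]

/u/ harmonizes with /i/ ([-back]) → [y]
/o/ harmonizes with /i/ ([-back]) → [ø]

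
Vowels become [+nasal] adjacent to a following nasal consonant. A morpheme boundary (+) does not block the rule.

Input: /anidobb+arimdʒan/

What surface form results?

/a/ before nasal /n/ → [ã]
/i/ before nasal /m/ → [ĩ]
/a/ before nasal /n/ → [ã]

[ãnidobb+arĩmdʒãn]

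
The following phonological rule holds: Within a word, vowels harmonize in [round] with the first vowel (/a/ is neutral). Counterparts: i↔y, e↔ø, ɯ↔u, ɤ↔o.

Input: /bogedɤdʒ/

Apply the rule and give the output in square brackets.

/e/ harmonizes with /o/ ([+round]) → [ø]
/ɤ/ harmonizes with /o/ ([+round]) → [o]

[bogødodʒ]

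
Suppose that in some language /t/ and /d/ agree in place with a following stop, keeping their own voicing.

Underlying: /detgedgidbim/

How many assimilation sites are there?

3

/t/ before /g/ (velar) → [k]
/d/ before /g/ (velar) → [g]
/d/ before /b/ (labial) → [b]
3 segments change.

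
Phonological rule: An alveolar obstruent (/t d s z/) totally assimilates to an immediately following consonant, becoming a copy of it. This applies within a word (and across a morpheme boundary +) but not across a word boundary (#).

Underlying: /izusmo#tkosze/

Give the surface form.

[izummo#kkozze]

/s/ before /m/ → [m] (total assimilation)
/t/ before /k/ → [k] (total assimilation)
/s/ before /z/ → [z] (total assimilation)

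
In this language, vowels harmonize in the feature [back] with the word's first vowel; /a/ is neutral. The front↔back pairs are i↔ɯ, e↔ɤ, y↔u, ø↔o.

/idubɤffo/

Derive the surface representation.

/u/ harmonizes with /i/ ([-back]) → [y]
/ɤ/ harmonizes with /i/ ([-back]) → [e]
/o/ harmonizes with /i/ ([-back]) → [ø]

[idybeffø]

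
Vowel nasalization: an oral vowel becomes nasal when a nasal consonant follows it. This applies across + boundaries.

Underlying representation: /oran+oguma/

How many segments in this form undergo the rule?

/a/ before nasal /n/ → [ã]
/u/ before nasal /m/ → [ũ]
2 segments change.

2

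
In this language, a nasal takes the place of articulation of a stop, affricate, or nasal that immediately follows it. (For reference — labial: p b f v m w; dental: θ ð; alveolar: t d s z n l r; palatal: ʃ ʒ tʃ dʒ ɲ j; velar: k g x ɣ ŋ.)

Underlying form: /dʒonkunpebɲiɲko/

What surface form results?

[dʒoŋkumpebɲiŋko]

/n/ before /k/ (velar) → [ŋ]
/n/ before /p/ (labial) → [m]
/ɲ/ before /k/ (velar) → [ŋ]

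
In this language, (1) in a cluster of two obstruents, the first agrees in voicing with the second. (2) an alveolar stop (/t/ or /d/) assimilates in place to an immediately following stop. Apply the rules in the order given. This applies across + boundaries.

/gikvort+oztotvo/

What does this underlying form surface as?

Rule 1: /k/ before /v/ (voiced) → [g]
Rule 1: /z/ before /t/ (voiceless) → [s]
Rule 1: /t/ before /v/ (voiced) → [d]
After rule 1: gigvort+ostodvo
Rule 2: no segment meets the rule's conditions; no change.

[gigvort+ostodvo]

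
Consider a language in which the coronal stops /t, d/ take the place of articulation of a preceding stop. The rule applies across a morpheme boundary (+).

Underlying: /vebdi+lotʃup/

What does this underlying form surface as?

[vebbi+lotʃup]

/d/ after /b/ (labial) → [b]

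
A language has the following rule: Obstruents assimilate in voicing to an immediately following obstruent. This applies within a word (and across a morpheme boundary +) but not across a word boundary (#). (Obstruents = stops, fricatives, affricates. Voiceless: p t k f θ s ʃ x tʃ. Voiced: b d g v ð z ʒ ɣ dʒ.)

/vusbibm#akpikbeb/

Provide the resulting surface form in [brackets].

/s/ before /b/ (voiced) → [z]
/k/ before /b/ (voiced) → [g]

[vuzbibm#akpigbeb]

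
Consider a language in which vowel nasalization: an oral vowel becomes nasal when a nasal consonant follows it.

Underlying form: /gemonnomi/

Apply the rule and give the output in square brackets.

/e/ before nasal /m/ → [ẽ]
/o/ before nasal /n/ → [õ]
/o/ before nasal /m/ → [õ]

[gẽmõnnõmi]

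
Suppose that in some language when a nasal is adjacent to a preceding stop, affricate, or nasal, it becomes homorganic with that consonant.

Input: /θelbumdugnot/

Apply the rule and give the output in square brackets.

[θelbumdugŋot]

/n/ after /g/ (velar) → [ŋ]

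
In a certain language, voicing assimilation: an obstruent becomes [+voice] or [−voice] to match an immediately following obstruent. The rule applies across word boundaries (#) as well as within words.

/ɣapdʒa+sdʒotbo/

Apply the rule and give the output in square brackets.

/p/ before /dʒ/ (voiced) → [b]
/s/ before /dʒ/ (voiced) → [z]
/t/ before /b/ (voiced) → [d]

[ɣabdʒa+zdʒodbo]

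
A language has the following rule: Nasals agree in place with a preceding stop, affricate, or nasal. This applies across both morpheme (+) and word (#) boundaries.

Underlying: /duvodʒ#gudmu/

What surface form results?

[duvodʒ#gudnu]

/m/ after /d/ (alveolar) → [n]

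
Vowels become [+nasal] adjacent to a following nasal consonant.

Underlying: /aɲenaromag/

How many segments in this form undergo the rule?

3

/a/ before nasal /ɲ/ → [ã]
/e/ before nasal /n/ → [ẽ]
/o/ before nasal /m/ → [õ]
3 segments change.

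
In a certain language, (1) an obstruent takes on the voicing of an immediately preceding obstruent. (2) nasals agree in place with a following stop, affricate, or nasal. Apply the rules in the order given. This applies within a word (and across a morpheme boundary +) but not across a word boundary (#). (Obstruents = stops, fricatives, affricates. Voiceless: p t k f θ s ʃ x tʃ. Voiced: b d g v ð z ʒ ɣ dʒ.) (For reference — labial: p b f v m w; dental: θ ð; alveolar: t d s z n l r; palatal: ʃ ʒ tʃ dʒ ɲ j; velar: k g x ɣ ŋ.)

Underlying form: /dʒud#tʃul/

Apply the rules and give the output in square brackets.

Rule 1: no segment meets the rule's conditions; no change.
After rule 1: dʒud#tʃul
Rule 2: no segment meets the rule's conditions; no change.

[dʒud#tʃul]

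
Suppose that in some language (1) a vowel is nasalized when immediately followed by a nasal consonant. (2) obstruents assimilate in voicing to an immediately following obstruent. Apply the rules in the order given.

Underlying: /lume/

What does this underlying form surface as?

[lũme]

Rule 1: /u/ before nasal /m/ → [ũ]
After rule 1: lũme
Rule 2: no segment meets the rule's conditions; no change.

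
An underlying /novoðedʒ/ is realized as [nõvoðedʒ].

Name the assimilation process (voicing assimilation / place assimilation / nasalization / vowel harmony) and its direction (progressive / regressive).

nasalization, progressive

/o/→[õ].
Each target copies a feature from the preceding segment, so the direction is progressive.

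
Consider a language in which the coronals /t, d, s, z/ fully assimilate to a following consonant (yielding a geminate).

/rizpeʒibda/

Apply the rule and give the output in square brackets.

[rippeʒibda]

/z/ before /p/ → [p] (total assimilation)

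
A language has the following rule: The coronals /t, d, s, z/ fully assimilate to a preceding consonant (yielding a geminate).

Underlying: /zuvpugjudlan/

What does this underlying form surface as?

[zuvpugjudlan]

no segment meets the rule's conditions; no change.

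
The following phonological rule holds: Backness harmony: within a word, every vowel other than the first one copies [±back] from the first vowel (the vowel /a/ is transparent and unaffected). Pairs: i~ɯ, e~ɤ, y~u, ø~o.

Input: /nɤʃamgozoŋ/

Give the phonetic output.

no segment meets the rule's conditions; no change.

[nɤʃamgozoŋ]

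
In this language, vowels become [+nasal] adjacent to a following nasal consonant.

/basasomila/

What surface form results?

/o/ before nasal /m/ → [õ]

[basasõmila]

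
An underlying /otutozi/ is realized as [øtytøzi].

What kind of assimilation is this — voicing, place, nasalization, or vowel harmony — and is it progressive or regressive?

/o/→[ø] /u/→[y] /o/→[ø].
Vowels agree with the last vowel, so the harmony is regressive.

vowel harmony, regressive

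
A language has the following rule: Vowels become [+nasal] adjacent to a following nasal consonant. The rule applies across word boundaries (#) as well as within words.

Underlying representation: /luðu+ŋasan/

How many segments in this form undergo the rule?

2

/u/ before nasal /ŋ/ → [ũ]
/a/ before nasal /n/ → [ã]
2 segments change.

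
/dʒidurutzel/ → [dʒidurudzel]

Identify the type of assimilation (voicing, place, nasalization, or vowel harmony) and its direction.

/t/→[d].
Each target copies a feature from the following segment, so the direction is regressive.

voicing assimilation, regressive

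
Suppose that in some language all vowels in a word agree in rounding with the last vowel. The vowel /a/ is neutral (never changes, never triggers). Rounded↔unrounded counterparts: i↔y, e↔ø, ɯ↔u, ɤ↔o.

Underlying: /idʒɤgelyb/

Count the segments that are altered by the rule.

3

/i/ harmonizes with /y/ ([+round]) → [y]
/ɤ/ harmonizes with /y/ ([+round]) → [o]
/e/ harmonizes with /y/ ([+round]) → [ø]
3 segments change.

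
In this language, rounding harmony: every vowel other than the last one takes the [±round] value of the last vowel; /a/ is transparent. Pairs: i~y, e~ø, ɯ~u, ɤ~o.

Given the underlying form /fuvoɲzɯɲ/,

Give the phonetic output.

/u/ harmonizes with /ɯ/ ([-round]) → [ɯ]
/o/ harmonizes with /ɯ/ ([-round]) → [ɤ]

[fɯvɤɲzɯɲ]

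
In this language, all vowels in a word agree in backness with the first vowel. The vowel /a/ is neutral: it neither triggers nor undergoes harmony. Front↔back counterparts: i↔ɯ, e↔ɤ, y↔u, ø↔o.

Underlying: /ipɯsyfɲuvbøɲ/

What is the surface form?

/ɯ/ harmonizes with /i/ ([-back]) → [i]
/u/ harmonizes with /i/ ([-back]) → [y]

[ipisyfɲyvbøɲ]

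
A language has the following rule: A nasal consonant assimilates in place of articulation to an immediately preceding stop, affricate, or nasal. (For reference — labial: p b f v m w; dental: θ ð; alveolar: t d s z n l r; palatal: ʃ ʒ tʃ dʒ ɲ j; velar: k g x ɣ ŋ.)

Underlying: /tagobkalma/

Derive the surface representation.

no segment meets the rule's conditions; no change.

[tagobkalma]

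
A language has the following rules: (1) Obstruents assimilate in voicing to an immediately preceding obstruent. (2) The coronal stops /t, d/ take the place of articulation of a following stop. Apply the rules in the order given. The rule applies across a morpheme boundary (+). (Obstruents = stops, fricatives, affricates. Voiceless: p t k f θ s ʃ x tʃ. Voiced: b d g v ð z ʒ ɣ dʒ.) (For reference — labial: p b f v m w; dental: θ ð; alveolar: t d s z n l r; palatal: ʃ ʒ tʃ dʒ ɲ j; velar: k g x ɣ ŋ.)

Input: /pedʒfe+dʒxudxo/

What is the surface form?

[pedʒve+dʒɣudɣo]

Rule 1: /f/ after /dʒ/ (voiced) → [v]
Rule 1: /x/ after /dʒ/ (voiced) → [ɣ]
Rule 1: /x/ after /d/ (voiced) → [ɣ]
After rule 1: pedʒve+dʒɣudɣo
Rule 2: no segment meets the rule's conditions; no change.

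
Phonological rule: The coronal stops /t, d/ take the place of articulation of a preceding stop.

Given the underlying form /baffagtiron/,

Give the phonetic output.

[baffagkiron]

/t/ after /g/ (velar) → [k]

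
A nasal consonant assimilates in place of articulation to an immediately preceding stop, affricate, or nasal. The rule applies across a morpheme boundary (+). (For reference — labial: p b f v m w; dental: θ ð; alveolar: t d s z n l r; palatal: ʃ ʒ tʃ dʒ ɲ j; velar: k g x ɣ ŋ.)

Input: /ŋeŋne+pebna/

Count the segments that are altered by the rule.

/n/ after /ŋ/ (velar) → [ŋ]
/n/ after /b/ (labial) → [m]
2 segments change.

2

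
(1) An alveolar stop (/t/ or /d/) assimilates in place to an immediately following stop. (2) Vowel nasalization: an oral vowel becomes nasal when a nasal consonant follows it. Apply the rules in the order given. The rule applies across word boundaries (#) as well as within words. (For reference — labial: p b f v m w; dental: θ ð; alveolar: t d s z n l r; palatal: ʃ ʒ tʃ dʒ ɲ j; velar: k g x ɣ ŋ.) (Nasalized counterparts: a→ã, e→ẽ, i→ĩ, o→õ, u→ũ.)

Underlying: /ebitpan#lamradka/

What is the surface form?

Rule 1: /t/ before /p/ (labial) → [p]
Rule 1: /d/ before /k/ (velar) → [g]
After rule 1: ebippan#lamragka
Rule 2: /a/ before nasal /n/ → [ã]
Rule 2: /a/ before nasal /m/ → [ã]

[ebippãn#lãmragka]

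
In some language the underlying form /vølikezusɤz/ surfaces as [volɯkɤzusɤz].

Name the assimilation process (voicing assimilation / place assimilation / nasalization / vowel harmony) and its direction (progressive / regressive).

/ø/→[o] /i/→[ɯ] /e/→[ɤ].
Vowels agree with the last vowel, so the harmony is regressive.

vowel harmony, regressive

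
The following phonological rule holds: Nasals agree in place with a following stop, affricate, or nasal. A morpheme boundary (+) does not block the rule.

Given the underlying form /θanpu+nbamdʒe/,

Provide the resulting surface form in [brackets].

/n/ before /p/ (labial) → [m]
/n/ before /b/ (labial) → [m]
/m/ before /dʒ/ (palatal) → [ɲ]

[θampu+mbaɲdʒe]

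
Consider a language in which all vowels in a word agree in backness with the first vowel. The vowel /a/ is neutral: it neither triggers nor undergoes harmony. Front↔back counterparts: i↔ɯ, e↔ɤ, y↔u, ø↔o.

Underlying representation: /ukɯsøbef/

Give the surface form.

/ø/ harmonizes with /u/ ([+back]) → [o]
/e/ harmonizes with /u/ ([+back]) → [ɤ]

[ukɯsobɤf]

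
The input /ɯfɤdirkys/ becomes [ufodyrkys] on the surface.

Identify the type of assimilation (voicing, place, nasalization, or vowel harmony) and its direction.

vowel harmony, regressive

/ɯ/→[u] /ɤ/→[o] /i/→[y].
Vowels agree with the last vowel, so the harmony is regressive.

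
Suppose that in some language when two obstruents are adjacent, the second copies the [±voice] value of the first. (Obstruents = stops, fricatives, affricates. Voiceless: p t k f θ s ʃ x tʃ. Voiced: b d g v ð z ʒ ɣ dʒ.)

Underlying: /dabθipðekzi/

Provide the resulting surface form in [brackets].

/θ/ after /b/ (voiced) → [ð]
/ð/ after /p/ (voiceless) → [θ]
/z/ after /k/ (voiceless) → [s]

[dabðipθeksi]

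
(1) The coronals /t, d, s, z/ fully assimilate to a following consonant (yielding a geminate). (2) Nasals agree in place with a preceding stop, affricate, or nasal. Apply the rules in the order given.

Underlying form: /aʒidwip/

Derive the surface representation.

Rule 1: /d/ before /w/ → [w] (total assimilation)
After rule 1: aʒiwwip
Rule 2: no segment meets the rule's conditions; no change.

[aʒiwwip]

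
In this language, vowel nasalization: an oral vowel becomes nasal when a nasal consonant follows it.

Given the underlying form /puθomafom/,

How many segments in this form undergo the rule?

/o/ before nasal /m/ → [õ]
/o/ before nasal /m/ → [õ]
2 segments change.

2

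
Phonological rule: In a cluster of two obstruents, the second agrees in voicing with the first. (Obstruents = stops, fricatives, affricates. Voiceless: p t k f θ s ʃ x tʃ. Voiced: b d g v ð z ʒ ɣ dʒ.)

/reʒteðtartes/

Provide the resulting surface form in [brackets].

/t/ after /ʒ/ (voiced) → [d]
/t/ after /ð/ (voiced) → [d]

[reʒdeðdartes]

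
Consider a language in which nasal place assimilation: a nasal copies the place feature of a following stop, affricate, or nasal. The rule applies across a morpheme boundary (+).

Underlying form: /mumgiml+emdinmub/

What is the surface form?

[muŋgiml+endimmub]

/m/ before /g/ (velar) → [ŋ]
/m/ before /d/ (alveolar) → [n]
/n/ before /m/ (labial) → [m]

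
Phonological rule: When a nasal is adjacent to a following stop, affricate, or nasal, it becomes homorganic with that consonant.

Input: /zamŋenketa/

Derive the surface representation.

[zaŋŋeŋketa]

/m/ before /ŋ/ (velar) → [ŋ]
/n/ before /k/ (velar) → [ŋ]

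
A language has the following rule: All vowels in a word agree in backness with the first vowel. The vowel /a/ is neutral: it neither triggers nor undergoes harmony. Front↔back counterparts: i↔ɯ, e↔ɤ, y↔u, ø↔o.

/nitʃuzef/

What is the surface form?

[nitʃyzef]

/u/ harmonizes with /i/ ([-back]) → [y]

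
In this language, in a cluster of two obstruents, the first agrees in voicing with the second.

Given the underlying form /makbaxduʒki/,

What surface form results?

/k/ before /b/ (voiced) → [g]
/x/ before /d/ (voiced) → [ɣ]
/ʒ/ before /k/ (voiceless) → [ʃ]

[magbaɣduʃki]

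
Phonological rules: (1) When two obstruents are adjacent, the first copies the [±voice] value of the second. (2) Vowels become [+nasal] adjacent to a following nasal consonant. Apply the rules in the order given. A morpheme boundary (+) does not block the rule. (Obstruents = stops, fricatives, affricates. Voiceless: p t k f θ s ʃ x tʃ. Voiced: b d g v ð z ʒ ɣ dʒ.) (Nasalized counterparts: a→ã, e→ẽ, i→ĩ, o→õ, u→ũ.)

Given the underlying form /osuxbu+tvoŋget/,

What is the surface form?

[osuɣbu+dvõŋget]

Rule 1: /x/ before /b/ (voiced) → [ɣ]
Rule 1: /t/ before /v/ (voiced) → [d]
After rule 1: osuɣbu+dvoŋget
Rule 2: /o/ before nasal /ŋ/ → [õ]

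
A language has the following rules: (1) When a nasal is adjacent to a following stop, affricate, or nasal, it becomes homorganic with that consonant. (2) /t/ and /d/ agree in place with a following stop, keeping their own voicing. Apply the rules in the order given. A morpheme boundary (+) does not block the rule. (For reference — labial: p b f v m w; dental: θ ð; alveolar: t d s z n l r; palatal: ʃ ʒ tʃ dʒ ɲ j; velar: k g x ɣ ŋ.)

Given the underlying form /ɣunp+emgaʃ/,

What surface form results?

Rule 1: /n/ before /p/ (labial) → [m]
Rule 1: /m/ before /g/ (velar) → [ŋ]
After rule 1: ɣump+eŋgaʃ
Rule 2: no segment meets the rule's conditions; no change.

[ɣump+eŋgaʃ]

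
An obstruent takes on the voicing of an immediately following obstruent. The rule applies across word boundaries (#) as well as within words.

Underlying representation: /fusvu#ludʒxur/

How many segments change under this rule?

2

/s/ before /v/ (voiced) → [z]
/dʒ/ before /x/ (voiceless) → [tʃ]
2 segments change.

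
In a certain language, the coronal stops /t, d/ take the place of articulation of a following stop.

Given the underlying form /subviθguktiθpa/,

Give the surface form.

[subviθguktiθpa]

no segment meets the rule's conditions; no change.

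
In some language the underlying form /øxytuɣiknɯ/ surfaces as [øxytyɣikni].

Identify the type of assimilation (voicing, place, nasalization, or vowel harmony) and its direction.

/u/→[y] /ɯ/→[i].
Vowels agree with the first vowel, so the harmony is progressive.

vowel harmony, progressive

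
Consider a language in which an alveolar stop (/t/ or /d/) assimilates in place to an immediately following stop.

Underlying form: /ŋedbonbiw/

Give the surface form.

/d/ before /b/ (labial) → [b]

[ŋebbonbiw]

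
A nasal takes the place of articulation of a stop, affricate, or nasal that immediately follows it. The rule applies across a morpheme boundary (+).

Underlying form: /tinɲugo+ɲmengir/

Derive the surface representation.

/n/ before /ɲ/ (palatal) → [ɲ]
/ɲ/ before /m/ (labial) → [m]
/n/ before /g/ (velar) → [ŋ]

[tiɲɲugo+mmeŋgir]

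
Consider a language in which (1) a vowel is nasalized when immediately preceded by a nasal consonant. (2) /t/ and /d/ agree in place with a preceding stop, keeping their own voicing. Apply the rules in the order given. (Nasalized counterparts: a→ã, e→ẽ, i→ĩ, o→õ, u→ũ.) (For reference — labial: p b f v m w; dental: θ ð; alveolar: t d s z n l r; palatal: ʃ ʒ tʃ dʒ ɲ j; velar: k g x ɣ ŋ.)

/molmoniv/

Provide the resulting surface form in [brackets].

Rule 1: /o/ after nasal /m/ → [õ]
Rule 1: /o/ after nasal /m/ → [õ]
Rule 1: /i/ after nasal /n/ → [ĩ]
After rule 1: mõlmõnĩv
Rule 2: no segment meets the rule's conditions; no change.

[mõlmõnĩv]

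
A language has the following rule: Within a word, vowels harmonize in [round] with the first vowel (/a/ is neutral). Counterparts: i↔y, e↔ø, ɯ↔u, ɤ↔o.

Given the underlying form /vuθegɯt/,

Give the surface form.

/e/ harmonizes with /u/ ([+round]) → [ø]
/ɯ/ harmonizes with /u/ ([+round]) → [u]

[vuθøgut]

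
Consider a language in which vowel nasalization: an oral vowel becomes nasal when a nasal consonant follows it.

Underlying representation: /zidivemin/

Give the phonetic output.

[zidivẽmĩn]

/e/ before nasal /m/ → [ẽ]
/i/ before nasal /n/ → [ĩ]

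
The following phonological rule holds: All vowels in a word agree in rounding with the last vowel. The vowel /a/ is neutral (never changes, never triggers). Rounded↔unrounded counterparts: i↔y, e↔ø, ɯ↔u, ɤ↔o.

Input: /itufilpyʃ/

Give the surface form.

[ytufylpyʃ]

/i/ harmonizes with /y/ ([+round]) → [y]
/i/ harmonizes with /y/ ([+round]) → [y]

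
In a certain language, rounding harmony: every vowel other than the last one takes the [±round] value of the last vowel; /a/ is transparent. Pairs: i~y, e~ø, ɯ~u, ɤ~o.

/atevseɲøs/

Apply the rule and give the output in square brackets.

[atøvsøɲøs]

/e/ harmonizes with /ø/ ([+round]) → [ø]
/e/ harmonizes with /ø/ ([+round]) → [ø]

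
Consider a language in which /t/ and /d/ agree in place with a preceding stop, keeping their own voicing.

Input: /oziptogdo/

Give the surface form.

[ozippoggo]

/t/ after /p/ (labial) → [p]
/d/ after /g/ (velar) → [g]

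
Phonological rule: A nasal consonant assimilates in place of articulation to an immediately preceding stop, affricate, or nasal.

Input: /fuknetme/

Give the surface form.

/n/ after /k/ (velar) → [ŋ]
/m/ after /t/ (alveolar) → [n]

[fukŋetne]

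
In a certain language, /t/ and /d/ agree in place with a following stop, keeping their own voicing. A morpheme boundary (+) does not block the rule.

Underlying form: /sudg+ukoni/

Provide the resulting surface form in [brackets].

[sugg+ukoni]

/d/ before /g/ (velar) → [g]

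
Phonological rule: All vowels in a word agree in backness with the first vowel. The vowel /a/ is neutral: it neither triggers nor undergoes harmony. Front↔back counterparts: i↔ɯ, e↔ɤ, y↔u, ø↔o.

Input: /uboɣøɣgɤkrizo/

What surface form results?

/ø/ harmonizes with /u/ ([+back]) → [o]
/i/ harmonizes with /u/ ([+back]) → [ɯ]

[uboɣoɣgɤkrɯzo]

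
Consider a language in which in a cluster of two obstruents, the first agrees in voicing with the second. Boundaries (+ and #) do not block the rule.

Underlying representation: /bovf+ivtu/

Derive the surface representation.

/v/ before /f/ (voiceless) → [f]
/v/ before /t/ (voiceless) → [f]

[boff+iftu]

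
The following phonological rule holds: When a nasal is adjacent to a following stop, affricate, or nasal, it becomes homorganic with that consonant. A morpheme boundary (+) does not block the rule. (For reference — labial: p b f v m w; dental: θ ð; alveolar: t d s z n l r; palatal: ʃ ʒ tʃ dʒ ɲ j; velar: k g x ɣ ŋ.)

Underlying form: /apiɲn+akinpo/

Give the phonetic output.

[apinn+akimpo]

/ɲ/ before /n/ (alveolar) → [n]
/n/ before /p/ (labial) → [m]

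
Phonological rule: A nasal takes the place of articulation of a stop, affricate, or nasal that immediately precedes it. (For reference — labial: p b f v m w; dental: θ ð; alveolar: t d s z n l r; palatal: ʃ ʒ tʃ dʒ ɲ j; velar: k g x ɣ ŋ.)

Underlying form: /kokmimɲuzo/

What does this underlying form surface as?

/m/ after /k/ (velar) → [ŋ]
/ɲ/ after /m/ (labial) → [m]

[kokŋimmuzo]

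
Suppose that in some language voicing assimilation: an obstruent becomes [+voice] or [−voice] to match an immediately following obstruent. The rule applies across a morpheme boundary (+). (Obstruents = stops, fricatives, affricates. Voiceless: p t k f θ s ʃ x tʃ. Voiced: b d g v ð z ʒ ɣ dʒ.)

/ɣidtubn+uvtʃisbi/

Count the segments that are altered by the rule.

3

/d/ before /t/ (voiceless) → [t]
/v/ before /tʃ/ (voiceless) → [f]
/s/ before /b/ (voiced) → [z]
3 segments change.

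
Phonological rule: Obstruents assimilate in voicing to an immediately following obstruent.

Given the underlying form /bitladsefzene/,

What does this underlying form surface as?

/d/ before /s/ (voiceless) → [t]
/f/ before /z/ (voiced) → [v]

[bitlatsevzene]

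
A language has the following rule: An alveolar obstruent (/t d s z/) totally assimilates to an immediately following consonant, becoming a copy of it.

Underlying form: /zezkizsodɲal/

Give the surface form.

/z/ before /k/ → [k] (total assimilation)
/z/ before /s/ → [s] (total assimilation)
/d/ before /ɲ/ → [ɲ] (total assimilation)

[zekkissoɲɲal]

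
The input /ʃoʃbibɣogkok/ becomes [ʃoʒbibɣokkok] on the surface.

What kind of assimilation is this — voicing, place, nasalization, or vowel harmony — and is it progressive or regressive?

voicing assimilation, regressive

/ʃ/→[ʒ] /g/→[k].
Each target copies a feature from the following segment, so the direction is regressive.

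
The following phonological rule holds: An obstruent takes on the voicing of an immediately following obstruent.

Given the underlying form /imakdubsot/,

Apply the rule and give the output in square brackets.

[imagdupsot]

/k/ before /d/ (voiced) → [g]
/b/ before /s/ (voiceless) → [p]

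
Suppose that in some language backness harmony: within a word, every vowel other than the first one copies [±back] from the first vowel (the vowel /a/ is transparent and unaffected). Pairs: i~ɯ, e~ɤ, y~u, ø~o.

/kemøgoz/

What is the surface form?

/o/ harmonizes with /e/ ([-back]) → [ø]

[kemøgøz]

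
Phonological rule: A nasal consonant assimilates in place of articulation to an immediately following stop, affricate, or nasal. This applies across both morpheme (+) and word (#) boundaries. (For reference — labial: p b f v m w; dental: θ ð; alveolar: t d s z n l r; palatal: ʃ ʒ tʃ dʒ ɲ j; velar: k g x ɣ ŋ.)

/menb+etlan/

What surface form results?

/n/ before /b/ (labial) → [m]

[memb+etlan]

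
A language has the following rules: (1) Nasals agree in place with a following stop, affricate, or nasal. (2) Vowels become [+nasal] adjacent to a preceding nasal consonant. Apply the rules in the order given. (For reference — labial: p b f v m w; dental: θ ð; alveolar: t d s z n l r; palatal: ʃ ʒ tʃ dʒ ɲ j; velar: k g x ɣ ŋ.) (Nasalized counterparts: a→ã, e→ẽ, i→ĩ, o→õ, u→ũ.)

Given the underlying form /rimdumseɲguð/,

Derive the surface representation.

[rindumseŋguð]

Rule 1: /m/ before /d/ (alveolar) → [n]
Rule 1: /ɲ/ before /g/ (velar) → [ŋ]
After rule 1: rindumseŋguð
Rule 2: no segment meets the rule's conditions; no change.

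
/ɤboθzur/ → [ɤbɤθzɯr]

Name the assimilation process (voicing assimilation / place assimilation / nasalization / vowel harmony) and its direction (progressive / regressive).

/o/→[ɤ] /u/→[ɯ].
Vowels agree with the first vowel, so the harmony is progressive.

vowel harmony, progressive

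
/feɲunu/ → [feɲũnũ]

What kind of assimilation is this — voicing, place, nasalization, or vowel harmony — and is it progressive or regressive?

nasalization, progressive

/u/→[ũ] /u/→[ũ].
Each target copies a feature from the preceding segment, so the direction is progressive.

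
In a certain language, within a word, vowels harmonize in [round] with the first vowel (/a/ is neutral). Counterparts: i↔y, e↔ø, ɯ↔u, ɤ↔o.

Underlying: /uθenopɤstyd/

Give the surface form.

[uθønopostyd]

/e/ harmonizes with /u/ ([+round]) → [ø]
/ɤ/ harmonizes with /u/ ([+round]) → [o]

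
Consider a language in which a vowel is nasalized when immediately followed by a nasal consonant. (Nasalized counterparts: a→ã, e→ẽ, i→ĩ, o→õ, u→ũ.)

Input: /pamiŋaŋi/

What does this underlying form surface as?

[pãmĩŋãŋi]

/a/ before nasal /m/ → [ã]
/i/ before nasal /ŋ/ → [ĩ]
/a/ before nasal /ŋ/ → [ã]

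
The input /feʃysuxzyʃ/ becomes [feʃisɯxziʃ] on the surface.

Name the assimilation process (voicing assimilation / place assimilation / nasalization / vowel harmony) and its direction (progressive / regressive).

vowel harmony, progressive

/y/→[i] /u/→[ɯ] /y/→[i].
Vowels agree with the first vowel, so the harmony is progressive.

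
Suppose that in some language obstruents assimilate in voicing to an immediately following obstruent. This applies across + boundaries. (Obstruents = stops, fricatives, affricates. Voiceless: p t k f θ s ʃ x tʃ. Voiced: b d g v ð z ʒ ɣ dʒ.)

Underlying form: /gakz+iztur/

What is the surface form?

[gagz+istur]

/k/ before /z/ (voiced) → [g]
/z/ before /t/ (voiceless) → [s]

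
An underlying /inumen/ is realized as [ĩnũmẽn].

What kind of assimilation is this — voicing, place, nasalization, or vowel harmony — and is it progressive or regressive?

nasalization, regressive

/i/→[ĩ] /u/→[ũ] /e/→[ẽ].
Each target copies a feature from the following segment, so the direction is regressive.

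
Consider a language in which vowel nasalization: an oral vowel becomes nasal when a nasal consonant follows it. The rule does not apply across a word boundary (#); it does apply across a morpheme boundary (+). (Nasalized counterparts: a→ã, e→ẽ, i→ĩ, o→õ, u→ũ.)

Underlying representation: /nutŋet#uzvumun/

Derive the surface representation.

[nutŋet#uzvũmũn]

/u/ before nasal /m/ → [ũ]
/u/ before nasal /n/ → [ũ]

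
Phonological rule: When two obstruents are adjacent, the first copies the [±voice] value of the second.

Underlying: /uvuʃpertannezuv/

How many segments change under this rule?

0

No segment meets the rule's conditions.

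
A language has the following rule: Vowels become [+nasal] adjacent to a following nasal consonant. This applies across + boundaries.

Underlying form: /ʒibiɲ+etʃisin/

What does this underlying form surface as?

[ʒibĩɲ+etʃisĩn]

/i/ before nasal /ɲ/ → [ĩ]
/i/ before nasal /n/ → [ĩ]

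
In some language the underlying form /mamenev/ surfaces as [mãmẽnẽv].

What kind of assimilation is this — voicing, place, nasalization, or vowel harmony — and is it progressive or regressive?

nasalization, progressive

/a/→[ã] /e/→[ẽ] /e/→[ẽ].
Each target copies a feature from the preceding segment, so the direction is progressive.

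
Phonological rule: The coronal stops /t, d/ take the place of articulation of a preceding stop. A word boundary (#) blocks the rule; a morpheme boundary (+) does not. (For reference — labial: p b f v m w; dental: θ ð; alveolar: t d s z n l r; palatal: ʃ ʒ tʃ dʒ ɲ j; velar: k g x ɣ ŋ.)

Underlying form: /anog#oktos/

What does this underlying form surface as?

/t/ after /k/ (velar) → [k]

[anog#okkos]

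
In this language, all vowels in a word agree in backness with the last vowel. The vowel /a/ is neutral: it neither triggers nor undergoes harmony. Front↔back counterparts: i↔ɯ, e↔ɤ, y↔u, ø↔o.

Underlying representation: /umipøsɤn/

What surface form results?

/i/ harmonizes with /ɤ/ ([+back]) → [ɯ]
/ø/ harmonizes with /ɤ/ ([+back]) → [o]

[umɯposɤn]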